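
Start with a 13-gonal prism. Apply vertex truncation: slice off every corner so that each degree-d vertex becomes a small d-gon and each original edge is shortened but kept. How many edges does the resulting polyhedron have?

117

The base solid has V = 26, E = 39, F = 15.
Truncation replaces each original edge-end by a new vertex, so V′ = 2E = 78.
Each original edge survives, and each old vertex of degree d contributes d new edges; summing degrees gives Σd = 2E, so E′ = E + 2E = 3E = 117.
Each original face survives and each original vertex becomes one new face: F′ = F + V = 41.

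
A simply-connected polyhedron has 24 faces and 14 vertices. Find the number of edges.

Here V − E + F = 2.
E = V + F − (2) = 14 + 24 − (2) = 36.

36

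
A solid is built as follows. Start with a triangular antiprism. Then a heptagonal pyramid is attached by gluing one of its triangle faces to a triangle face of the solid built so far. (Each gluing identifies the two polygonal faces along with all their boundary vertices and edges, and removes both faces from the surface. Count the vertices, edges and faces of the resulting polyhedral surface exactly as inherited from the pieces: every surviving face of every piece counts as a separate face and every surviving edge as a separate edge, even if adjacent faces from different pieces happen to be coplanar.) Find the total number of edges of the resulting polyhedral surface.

A triangular antiprism: V=6, E=12, F=8.
Attach a heptagonal pyramid (V=8, E=14, F=8) along a 3-gon: merge 3 vertices and 3 edges, delete both glued faces → V=11, E=23, F=14.
Check: V − E + F = 11 − 23 + 14 = 2.

23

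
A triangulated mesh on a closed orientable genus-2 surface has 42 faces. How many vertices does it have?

19

χ = 2 − 2·2 = -2, and every face is a triangle so 3F = 2E.
E = 3·42/2 = 63. Then V = -2 + E − F = -2 + 63 − 42 = 19.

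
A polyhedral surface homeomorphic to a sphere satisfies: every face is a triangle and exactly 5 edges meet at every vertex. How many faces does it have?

20

Each face has 3 edges and each edge borders two faces, so 2E = 3F.
Each vertex has degree 5, so 5V = 2E and hence V = 3F/5.
Euler: V − E + F = 2 ⇒ (3F/5) − (3F/2) + F = 2.
Multiply by 10: (6 − 15 + 10)F = 20, i.e. 1F = 20.
So F = 20, E = 3·20/2 = 30, V = 3·20/5 = 12.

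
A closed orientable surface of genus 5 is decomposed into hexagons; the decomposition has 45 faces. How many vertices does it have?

82

χ = 2 − 2·5 = -8, and every face is a hexagon so 6F = 2E.
E = 6·45/2 = 135. Then V = -8 + E − F = -8 + 135 − 45 = 82.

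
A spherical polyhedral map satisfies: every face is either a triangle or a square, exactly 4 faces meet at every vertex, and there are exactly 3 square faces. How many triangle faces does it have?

Let x be the number of triangles; then F = 3 + x.
Edge–face incidences: 2E = 4·3 + 3·x = 12 + 3x.
Every vertex has degree 4, so 4V = 2E.
Euler: V − E + F = 2 ⇒ (2E)/4 − E + (3 + x) = 2.
Multiply by 8: 2·(2E) − 4·(2E) + 8·(3 + x) = 16, i.e. 24 + 8x − 2·(12 + 3x) = 16.
Collecting terms: 2x = 16, so x = 8.
Then 2E = 12 + 3·8 = 36, so E = 18, V = 2E/4 = 9, F = 3 + 8 = 11.

8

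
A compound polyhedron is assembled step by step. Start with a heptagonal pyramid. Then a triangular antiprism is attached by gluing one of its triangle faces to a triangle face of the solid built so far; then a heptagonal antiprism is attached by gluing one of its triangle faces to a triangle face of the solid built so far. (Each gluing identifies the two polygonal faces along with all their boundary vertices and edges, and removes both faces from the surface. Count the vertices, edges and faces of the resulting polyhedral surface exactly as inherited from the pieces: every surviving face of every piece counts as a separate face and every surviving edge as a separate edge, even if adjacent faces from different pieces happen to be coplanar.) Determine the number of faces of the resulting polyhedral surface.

28

A heptagonal pyramid: V=8, E=14, F=8.
Attach a triangular antiprism (V=6, E=12, F=8) along a 3-gon: merge 3 vertices and 3 edges, delete both glued faces → V=11, E=23, F=14.
Attach a heptagonal antiprism (V=14, E=28, F=16) along a 3-gon: merge 3 vertices and 3 edges, delete both glued faces → V=22, E=48, F=28.
Check: V − E + F = 22 − 48 + 28 = 2.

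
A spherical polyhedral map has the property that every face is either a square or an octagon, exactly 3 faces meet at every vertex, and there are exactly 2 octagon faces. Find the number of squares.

Let x be the number of squares; then F = 2 + x.
Edge–face incidences: 2E = 8·2 + 4·x = 16 + 4x.
Every vertex has degree 3, so 3V = 2E.
Euler: V − E + F = 2 ⇒ (2E)/3 − E + (2 + x) = 2.
Multiply by 6: 2·(2E) − 3·(2E) + 6·(2 + x) = 12, i.e. 12 + 6x − (16 + 4x) = 12.
Collecting terms: 2x − 4 = 12, so 2x = 16, so x = 8.
Then 2E = 16 + 4·8 = 48, so E = 24, V = 2E/3 = 16, F = 2 + 8 = 10.

8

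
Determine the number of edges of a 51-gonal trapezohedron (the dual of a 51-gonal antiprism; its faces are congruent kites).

204

The n-trapezohedron (dual of the n-antiprism) has V = 2·51 + 2 = 104, E = 4·51 = 204, F = 2·51 = 102.
Check: V − E + F = 104 − 204 + 102 = 2.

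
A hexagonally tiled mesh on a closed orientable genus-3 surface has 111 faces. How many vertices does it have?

χ = 2 − 2·3 = -4, and every face is a hexagon so 6F = 2E.
E = 6·111/2 = 333. Then V = -4 + E − F = -4 + 333 − 111 = 218.

218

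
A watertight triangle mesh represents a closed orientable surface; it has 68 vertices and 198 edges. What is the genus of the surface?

0

Every face is a triangle and each edge borders two faces, so 3F = 2·198, giving F = 132.
χ = V − E + F = 68 − 198 + 132 = 2.
For a closed orientable surface χ = 2 − 2g, so g = (2 − (2))/2 = 0.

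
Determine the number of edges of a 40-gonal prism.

A prism on an n-gon has two n-gon bases and n rectangular sides: V = 2·40 = 80, E = 3·40 = 120, F = 40 + 2 = 42.
Check: V − E + F = 80 − 120 + 42 = 2.

120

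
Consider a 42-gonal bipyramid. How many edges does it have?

A bipyramid over an n-gon has 2n triangular faces and n + 2 vertices: V = 42 + 2 = 44, E = 3·42 = 126, F = 2·42 = 84.

126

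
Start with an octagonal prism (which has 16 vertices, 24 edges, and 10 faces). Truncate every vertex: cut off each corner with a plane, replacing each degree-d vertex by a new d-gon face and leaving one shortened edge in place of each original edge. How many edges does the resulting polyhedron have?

72

Truncation replaces each original edge-end by a new vertex, so V′ = 2E = 48.
Each original edge survives, and each old vertex of degree d contributes d new edges; summing degrees gives Σd = 2E, so E′ = E + 2E = 3E = 72.
Each original face survives and each original vertex becomes one new face: F′ = F + V = 26.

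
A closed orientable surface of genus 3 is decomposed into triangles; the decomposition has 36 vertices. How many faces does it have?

χ = 2 − 2·3 = -4, and every face is a triangle so 3F = 2E.
V − E + F = -4 with E = 3F/2 gives 36 − (3/2 − 1)·F = -4, so F = 80 and E = 120.

80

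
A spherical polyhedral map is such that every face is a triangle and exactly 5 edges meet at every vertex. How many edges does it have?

Each face has 3 edges and each edge borders two faces, so 2E = 3F.
Each vertex has degree 5, so 5V = 2E and hence V = 3F/5.
Euler: V − E + F = 2 ⇒ (3F/5) − (3F/2) + F = 2.
Multiply by 10: (6 − 15 + 10)F = 20, i.e. 1F = 20.
So F = 20, E = 3·20/2 = 30, V = 3·20/5 = 12.

30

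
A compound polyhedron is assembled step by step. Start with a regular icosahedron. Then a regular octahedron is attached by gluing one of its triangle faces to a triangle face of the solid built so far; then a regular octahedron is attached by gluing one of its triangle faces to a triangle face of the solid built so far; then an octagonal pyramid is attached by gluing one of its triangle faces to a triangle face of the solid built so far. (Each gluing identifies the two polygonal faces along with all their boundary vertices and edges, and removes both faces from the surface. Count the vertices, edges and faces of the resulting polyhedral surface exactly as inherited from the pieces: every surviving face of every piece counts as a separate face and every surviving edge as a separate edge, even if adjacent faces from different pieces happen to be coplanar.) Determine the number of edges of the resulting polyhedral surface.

A regular icosahedron: V=12, E=30, F=20.
Attach a regular octahedron (V=6, E=12, F=8) along a 3-gon: merge 3 vertices and 3 edges, delete both glued faces → V=15, E=39, F=26.
Attach a regular octahedron (V=6, E=12, F=8) along a 3-gon: merge 3 vertices and 3 edges, delete both glued faces → V=18, E=48, F=32.
Attach an octagonal pyramid (V=9, E=16, F=9) along a 3-gon: merge 3 vertices and 3 edges, delete both glued faces → V=24, E=61, F=39.
Check: V − E + F = 24 − 61 + 39 = 2.

61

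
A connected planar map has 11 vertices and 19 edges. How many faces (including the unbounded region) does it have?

Euler's formula for a connected plane graph: V − E + F = 2, so F = 2 − 11 + 19 = 10.

10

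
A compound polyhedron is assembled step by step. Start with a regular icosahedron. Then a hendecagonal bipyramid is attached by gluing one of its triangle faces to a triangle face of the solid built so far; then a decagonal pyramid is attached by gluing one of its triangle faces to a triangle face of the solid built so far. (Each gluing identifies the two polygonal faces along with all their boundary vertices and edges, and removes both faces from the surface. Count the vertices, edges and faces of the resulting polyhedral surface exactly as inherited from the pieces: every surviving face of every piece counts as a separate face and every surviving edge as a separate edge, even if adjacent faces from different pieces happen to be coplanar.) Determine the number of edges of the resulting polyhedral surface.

A regular icosahedron: V=12, E=30, F=20.
Attach a hendecagonal bipyramid (V=13, E=33, F=22) along a 3-gon: merge 3 vertices and 3 edges, delete both glued faces → V=22, E=60, F=40.
Attach a decagonal pyramid (V=11, E=20, F=11) along a 3-gon: merge 3 vertices and 3 edges, delete both glued faces → V=30, E=77, F=49.
Check: V − E + F = 30 − 77 + 49 = 2.

77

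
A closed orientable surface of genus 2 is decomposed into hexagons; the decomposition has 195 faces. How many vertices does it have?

χ = 2 − 2·2 = -2, and every face is a hexagon so 6F = 2E.
E = 6·195/2 = 585. Then V = -2 + E − F = -2 + 585 − 195 = 388.

388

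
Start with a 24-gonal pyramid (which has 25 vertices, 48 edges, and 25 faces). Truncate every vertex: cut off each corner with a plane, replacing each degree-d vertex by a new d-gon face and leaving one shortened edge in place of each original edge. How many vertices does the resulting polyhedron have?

96

Truncation replaces each original edge-end by a new vertex, so V′ = 2E = 96.
Each original edge survives, and each old vertex of degree d contributes d new edges; summing degrees gives Σd = 2E, so E′ = E + 2E = 3E = 144.
Each original face survives and each original vertex becomes one new face: F′ = F + V = 50.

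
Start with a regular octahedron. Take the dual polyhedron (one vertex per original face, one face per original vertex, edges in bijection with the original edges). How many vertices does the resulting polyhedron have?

8

The base solid has V = 6, E = 12, F = 8.
The dual swaps V and F and preserves E: V′ = F = 8, E′ = E = 12, F′ = V = 6.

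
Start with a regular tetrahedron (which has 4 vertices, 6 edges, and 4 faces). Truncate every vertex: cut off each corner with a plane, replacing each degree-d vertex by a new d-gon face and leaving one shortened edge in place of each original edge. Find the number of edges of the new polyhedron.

18

Truncation replaces each original edge-end by a new vertex, so V′ = 2E = 12.
Each original edge survives, and each old vertex of degree d contributes d new edges; summing degrees gives Σd = 2E, so E′ = E + 2E = 3E = 18.
Each original face survives and each original vertex becomes one new face: F′ = F + V = 8.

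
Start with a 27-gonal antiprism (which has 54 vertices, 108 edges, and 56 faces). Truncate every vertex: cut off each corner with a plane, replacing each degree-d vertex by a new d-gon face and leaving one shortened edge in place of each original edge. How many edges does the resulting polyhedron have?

324

Truncation replaces each original edge-end by a new vertex, so V′ = 2E = 216.
Each original edge survives, and each old vertex of degree d contributes d new edges; summing degrees gives Σd = 2E, so E′ = E + 2E = 3E = 324.
Each original face survives and each original vertex becomes one new face: F′ = F + V = 110.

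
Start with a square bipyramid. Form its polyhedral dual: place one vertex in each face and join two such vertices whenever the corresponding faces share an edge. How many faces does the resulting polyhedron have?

6

The base solid has V = 6, E = 12, F = 8.
The dual swaps V and F and preserves E: V′ = F = 8, E′ = E = 12, F′ = V = 6.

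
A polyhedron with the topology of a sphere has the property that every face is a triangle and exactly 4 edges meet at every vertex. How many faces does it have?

8

Each face has 3 edges and each edge borders two faces, so 2E = 3F.
Each vertex has degree 4, so 4V = 2E and hence V = 3F/4.
Euler: V − E + F = 2 ⇒ (3F/4) − (3F/2) + F = 2.
Multiply by 8: (6 − 12 + 8)F = 16, i.e. 2F = 16.
So F = 8, E = 3·8/2 = 12, V = 3·8/4 = 6.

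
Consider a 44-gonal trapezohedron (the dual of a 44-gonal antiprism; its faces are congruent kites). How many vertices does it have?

The n-trapezohedron (dual of the n-antiprism) has V = 2·44 + 2 = 90, E = 4·44 = 176, F = 2·44 = 88.

90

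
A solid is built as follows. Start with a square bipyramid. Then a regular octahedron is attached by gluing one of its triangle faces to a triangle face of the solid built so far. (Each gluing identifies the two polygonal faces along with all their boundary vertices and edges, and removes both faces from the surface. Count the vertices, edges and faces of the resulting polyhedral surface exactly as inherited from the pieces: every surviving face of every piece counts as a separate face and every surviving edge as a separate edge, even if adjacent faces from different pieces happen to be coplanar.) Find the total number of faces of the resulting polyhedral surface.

A square bipyramid: V=6, E=12, F=8.
Attach a regular octahedron (V=6, E=12, F=8) along a 3-gon: merge 3 vertices and 3 edges, delete both glued faces → V=9, E=21, F=14.
Check: V − E + F = 9 − 21 + 14 = 2.

14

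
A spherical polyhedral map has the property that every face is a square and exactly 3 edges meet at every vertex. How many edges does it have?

Each face has 4 edges and each edge borders two faces, so 2E = 4F.
Each vertex has degree 3, so 3V = 2E and hence V = 4F/3.
Euler: V − E + F = 2 ⇒ (4F/3) − (4F/2) + F = 2.
Multiply by 6: (8 − 12 + 6)F = 12, i.e. 2F = 12.
So F = 6, E = 4·6/2 = 12, V = 4·6/3 = 8.

12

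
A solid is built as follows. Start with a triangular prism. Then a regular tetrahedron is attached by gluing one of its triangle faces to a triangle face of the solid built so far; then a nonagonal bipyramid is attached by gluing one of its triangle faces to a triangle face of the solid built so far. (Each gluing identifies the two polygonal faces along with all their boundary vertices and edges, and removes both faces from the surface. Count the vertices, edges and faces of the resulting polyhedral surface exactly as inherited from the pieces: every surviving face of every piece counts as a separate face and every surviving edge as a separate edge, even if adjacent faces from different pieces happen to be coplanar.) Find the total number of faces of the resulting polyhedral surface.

A triangular prism: V=6, E=9, F=5.
Attach a regular tetrahedron (V=4, E=6, F=4) along a 3-gon: merge 3 vertices and 3 edges, delete both glued faces → V=7, E=12, F=7.
Attach a nonagonal bipyramid (V=11, E=27, F=18) along a 3-gon: merge 3 vertices and 3 edges, delete both glued faces → V=15, E=36, F=23.
Check: V − E + F = 15 − 36 + 23 = 2.

23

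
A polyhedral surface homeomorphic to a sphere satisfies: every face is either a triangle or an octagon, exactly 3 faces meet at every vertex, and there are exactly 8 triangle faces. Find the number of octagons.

6

Let x be the number of octagons; then F = 8 + x.
Edge–face incidences: 2E = 3·8 + 8·x = 24 + 8x.
Every vertex has degree 3, so 3V = 2E.
Euler: V − E + F = 2 ⇒ (2E)/3 − E + (8 + x) = 2.
Multiply by 6: 2·(2E) − 3·(2E) + 6·(8 + x) = 12, i.e. 48 + 6x − (24 + 8x) = 12.
Collecting terms: −2x + 24 = 12, so −2x = −12, so x = 6.
Then 2E = 24 + 8·6 = 72, so E = 36, V = 2E/3 = 24, F = 8 + 6 = 14.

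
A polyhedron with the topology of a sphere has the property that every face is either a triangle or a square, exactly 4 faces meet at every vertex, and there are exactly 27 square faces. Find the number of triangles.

Let x be the number of triangles; then F = 27 + x.
Edge–face incidences: 2E = 4·27 + 3·x = 108 + 3x.
Every vertex has degree 4, so 4V = 2E.
Euler: V − E + F = 2 ⇒ (2E)/4 − E + (27 + x) = 2.
Multiply by 8: 2·(2E) − 4·(2E) + 8·(27 + x) = 16, i.e. 216 + 8x − 2·(108 + 3x) = 16.
Collecting terms: 2x = 16, so x = 8.
Then 2E = 108 + 3·8 = 132, so E = 66, V = 2E/4 = 33, F = 27 + 8 = 35.

8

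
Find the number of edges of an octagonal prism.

A prism on an n-gon has two n-gon bases and n rectangular sides: V = 2·8 = 16, E = 3·8 = 24, F = 8 + 2 = 10.

24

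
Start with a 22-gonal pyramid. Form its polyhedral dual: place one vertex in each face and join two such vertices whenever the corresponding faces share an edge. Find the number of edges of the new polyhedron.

44

The base solid has V = 23, E = 44, F = 23.
The dual swaps V and F and preserves E: V′ = F = 23, E′ = E = 44, F′ = V = 23.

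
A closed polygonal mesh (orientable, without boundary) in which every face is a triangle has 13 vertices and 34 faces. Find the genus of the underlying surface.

3

Every face is a triangle, so 2E = 3·34 = 102, giving E = 51.
χ = V − E + F = 13 − 51 + 34 = -4.
For a closed orientable surface χ = 2 − 2g, so g = (2 − (-4))/2 = 3.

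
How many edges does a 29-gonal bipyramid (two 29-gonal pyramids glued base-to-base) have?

87

A bipyramid over an n-gon has 2n triangular faces and n + 2 vertices: V = 29 + 2 = 31, E = 3·29 = 87, F = 2·29 = 58.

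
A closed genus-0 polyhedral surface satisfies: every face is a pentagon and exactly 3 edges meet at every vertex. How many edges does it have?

30

Each face has 5 edges and each edge borders two faces, so 2E = 5F.
Each vertex has degree 3, so 3V = 2E and hence V = 5F/3.
Euler: V − E + F = 2 ⇒ (5F/3) − (5F/2) + F = 2.
Multiply by 6: (10 − 15 + 6)F = 12, i.e. 1F = 12.
So F = 12, E = 5·12/2 = 30, V = 5·12/3 = 20.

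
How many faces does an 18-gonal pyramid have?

A pyramid on an n-gon base has one n-gon and n triangles: V = 18 + 1 = 19, E = 2·18 = 36, F = 18 + 1 = 19.
Check: V − E + F = 19 − 36 + 19 = 2.

19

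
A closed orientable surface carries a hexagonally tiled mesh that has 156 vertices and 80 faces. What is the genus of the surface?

Every face is a hexagon, so 2E = 6·80 = 480, giving E = 240.
χ = V − E + F = 156 − 240 + 80 = -4.
For a closed orientable surface χ = 2 − 2g, so g = (2 − (-4))/2 = 3.

3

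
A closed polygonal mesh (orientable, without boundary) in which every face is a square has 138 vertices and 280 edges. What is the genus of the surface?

2

Every face is a square and each edge borders two faces, so 4F = 2·280, giving F = 140.
χ = V − E + F = 138 − 280 + 140 = -2.
For a closed orientable surface χ = 2 − 2g, so g = (2 − (-2))/2 = 2.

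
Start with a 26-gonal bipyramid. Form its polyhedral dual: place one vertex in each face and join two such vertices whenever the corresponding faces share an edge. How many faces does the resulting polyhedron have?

28

The base solid has V = 28, E = 78, F = 52.
The dual swaps V and F and preserves E: V′ = F = 52, E′ = E = 78, F′ = V = 28.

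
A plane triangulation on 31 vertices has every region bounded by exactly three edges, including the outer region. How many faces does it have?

58

In a plane triangulation 3F = 2E and V − E + F = 2, so F = 2V − 4 = 2·31 − 4 = 58.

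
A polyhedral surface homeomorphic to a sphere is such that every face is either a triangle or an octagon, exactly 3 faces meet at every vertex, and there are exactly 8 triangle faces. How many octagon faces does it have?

Let x be the number of octagons; then F = 8 + x.
Edge–face incidences: 2E = 3·8 + 8·x = 24 + 8x.
Every vertex has degree 3, so 3V = 2E.
Euler: V − E + F = 2 ⇒ (2E)/3 − E + (8 + x) = 2.
Multiply by 6: 2·(2E) − 3·(2E) + 6·(8 + x) = 12, i.e. 48 + 6x − (24 + 8x) = 12.
Collecting terms: −2x + 24 = 12, so −2x = −12, so x = 6.
Then 2E = 24 + 8·6 = 72, so E = 36, V = 2E/3 = 24, F = 8 + 6 = 14.

6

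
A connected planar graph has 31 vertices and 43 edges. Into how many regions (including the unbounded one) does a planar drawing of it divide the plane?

Euler's formula for a connected plane graph: V − E + F = 2, so F = 2 − 31 + 43 = 14.

14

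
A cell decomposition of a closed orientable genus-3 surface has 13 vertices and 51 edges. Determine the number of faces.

For a closed orientable surface of genus 3, χ = 2 − 2·3 = -4.
F = -4 − V + E = -4 − 13 + 51 = 34.

34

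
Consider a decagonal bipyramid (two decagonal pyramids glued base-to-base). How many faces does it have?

20

A bipyramid over an n-gon has 2n triangular faces and n + 2 vertices: V = 10 + 2 = 12, E = 3·10 = 30, F = 2·10 = 20.
Check: V − E + F = 12 − 30 + 20 = 2.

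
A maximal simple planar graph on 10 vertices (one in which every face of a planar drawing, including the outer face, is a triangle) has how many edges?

In a plane triangulation 3F = 2E and V − E + F = 2, so E = 3V − 6 = 3·10 − 6 = 24.

24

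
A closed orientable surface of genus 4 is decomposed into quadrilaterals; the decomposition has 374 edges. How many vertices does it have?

χ = 2 − 2·4 = -6, and every face is a square so 4F = 2E.
F = 2E/4 = 187. Then V = -6 + E − F = -6 + 374 − 187 = 181.

181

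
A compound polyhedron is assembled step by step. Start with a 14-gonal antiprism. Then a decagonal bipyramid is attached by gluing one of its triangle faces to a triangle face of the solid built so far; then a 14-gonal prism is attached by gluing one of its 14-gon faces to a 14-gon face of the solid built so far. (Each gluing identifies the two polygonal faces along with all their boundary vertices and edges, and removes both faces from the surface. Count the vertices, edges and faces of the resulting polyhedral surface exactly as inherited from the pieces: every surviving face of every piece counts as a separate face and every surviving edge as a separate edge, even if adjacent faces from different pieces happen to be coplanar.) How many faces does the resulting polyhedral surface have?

A 14-gonal antiprism: V=28, E=56, F=30.
Attach a decagonal bipyramid (V=12, E=30, F=20) along a 3-gon: merge 3 vertices and 3 edges, delete both glued faces → V=37, E=83, F=48.
Attach a 14-gonal prism (V=28, E=42, F=16) along a 14-gon: merge 14 vertices and 14 edges, delete both glued faces → V=51, E=111, F=62.
Check: V − E + F = 51 − 111 + 62 = 2.

62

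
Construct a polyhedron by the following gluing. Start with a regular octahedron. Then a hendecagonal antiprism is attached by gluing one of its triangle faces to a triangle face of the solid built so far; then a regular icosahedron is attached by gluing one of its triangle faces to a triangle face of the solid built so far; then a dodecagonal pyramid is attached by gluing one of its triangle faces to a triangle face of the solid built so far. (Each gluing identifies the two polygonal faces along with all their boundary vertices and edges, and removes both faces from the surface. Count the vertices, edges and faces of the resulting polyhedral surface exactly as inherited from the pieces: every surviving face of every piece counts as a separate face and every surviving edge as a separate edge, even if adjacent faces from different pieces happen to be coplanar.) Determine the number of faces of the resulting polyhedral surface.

A regular octahedron: V=6, E=12, F=8.
Attach a hendecagonal antiprism (V=22, E=44, F=24) along a 3-gon: merge 3 vertices and 3 edges, delete both glued faces → V=25, E=53, F=30.
Attach a regular icosahedron (V=12, E=30, F=20) along a 3-gon: merge 3 vertices and 3 edges, delete both glued faces → V=34, E=80, F=48.
Attach a dodecagonal pyramid (V=13, E=24, F=13) along a 3-gon: merge 3 vertices and 3 edges, delete both glued faces → V=44, E=101, F=59.
Check: V − E + F = 44 − 101 + 59 = 2.

59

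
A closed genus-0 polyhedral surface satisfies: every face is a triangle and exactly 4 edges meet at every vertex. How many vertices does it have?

6

Each face has 3 edges and each edge borders two faces, so 2E = 3F.
Each vertex has degree 4, so 4V = 2E and hence V = 3F/4.
Euler: V − E + F = 2 ⇒ (3F/4) − (3F/2) + F = 2.
Multiply by 8: (6 − 12 + 8)F = 16, i.e. 2F = 16.
So F = 8, E = 3·8/2 = 12, V = 3·8/4 = 6.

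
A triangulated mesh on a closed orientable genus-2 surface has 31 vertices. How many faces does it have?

66

χ = 2 − 2·2 = -2, and every face is a triangle so 3F = 2E.
V − E + F = -2 with E = 3F/2 gives 31 − (3/2 − 1)·F = -2, so F = 66 and E = 99.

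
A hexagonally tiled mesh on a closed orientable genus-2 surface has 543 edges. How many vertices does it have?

360

χ = 2 − 2·2 = -2, and every face is a hexagon so 6F = 2E.
F = 2E/6 = 181. Then V = -2 + E − F = -2 + 543 − 181 = 360.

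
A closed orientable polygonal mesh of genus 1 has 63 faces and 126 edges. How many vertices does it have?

For a closed orientable surface of genus 1, χ = 2 − 2·1 = 0.
V = 0 + E − F = 0 + 126 − 63 = 63.

63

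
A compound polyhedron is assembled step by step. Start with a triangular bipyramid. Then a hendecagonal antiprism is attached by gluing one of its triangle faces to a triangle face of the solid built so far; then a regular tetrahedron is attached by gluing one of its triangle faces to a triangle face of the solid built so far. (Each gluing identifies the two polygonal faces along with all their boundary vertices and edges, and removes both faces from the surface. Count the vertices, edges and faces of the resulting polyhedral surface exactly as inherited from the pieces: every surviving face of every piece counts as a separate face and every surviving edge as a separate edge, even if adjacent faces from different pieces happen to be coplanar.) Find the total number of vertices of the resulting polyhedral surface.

25

A triangular bipyramid: V=5, E=9, F=6.
Attach a hendecagonal antiprism (V=22, E=44, F=24) along a 3-gon: merge 3 vertices and 3 edges, delete both glued faces → V=24, E=50, F=28.
Attach a regular tetrahedron (V=4, E=6, F=4) along a 3-gon: merge 3 vertices and 3 edges, delete both glued faces → V=25, E=53, F=30.
Check: V − E + F = 25 − 53 + 30 = 2.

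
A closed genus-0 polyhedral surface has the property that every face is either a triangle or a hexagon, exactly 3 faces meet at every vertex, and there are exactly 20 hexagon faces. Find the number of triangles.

Let x be the number of triangles; then F = 20 + x.
Edge–face incidences: 2E = 6·20 + 3·x = 120 + 3x.
Every vertex has degree 3, so 3V = 2E.
Euler: V − E + F = 2 ⇒ (2E)/3 − E + (20 + x) = 2.
Multiply by 6: 2·(2E) − 3·(2E) + 6·(20 + x) = 12, i.e. 120 + 6x − (120 + 3x) = 12.
Collecting terms: 3x = 12, so x = 4.
Then 2E = 120 + 3·4 = 132, so E = 66, V = 2E/3 = 44, F = 20 + 4 = 24.

4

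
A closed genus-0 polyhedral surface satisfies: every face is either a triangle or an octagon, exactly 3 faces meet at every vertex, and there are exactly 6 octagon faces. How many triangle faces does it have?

8

Let x be the number of triangles; then F = 6 + x.
Edge–face incidences: 2E = 8·6 + 3·x = 48 + 3x.
Every vertex has degree 3, so 3V = 2E.
Euler: V − E + F = 2 ⇒ (2E)/3 − E + (6 + x) = 2.
Multiply by 6: 2·(2E) − 3·(2E) + 6·(6 + x) = 12, i.e. 36 + 6x − (48 + 3x) = 12.
Collecting terms: 3x − 12 = 12, so 3x = 24, so x = 8.
Then 2E = 48 + 3·8 = 72, so E = 36, V = 2E/3 = 24, F = 6 + 8 = 14.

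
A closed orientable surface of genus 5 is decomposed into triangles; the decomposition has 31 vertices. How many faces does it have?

78

χ = 2 − 2·5 = -8, and every face is a triangle so 3F = 2E.
V − E + F = -8 with E = 3F/2 gives 31 − (3/2 − 1)·F = -8, so F = 78 and E = 117.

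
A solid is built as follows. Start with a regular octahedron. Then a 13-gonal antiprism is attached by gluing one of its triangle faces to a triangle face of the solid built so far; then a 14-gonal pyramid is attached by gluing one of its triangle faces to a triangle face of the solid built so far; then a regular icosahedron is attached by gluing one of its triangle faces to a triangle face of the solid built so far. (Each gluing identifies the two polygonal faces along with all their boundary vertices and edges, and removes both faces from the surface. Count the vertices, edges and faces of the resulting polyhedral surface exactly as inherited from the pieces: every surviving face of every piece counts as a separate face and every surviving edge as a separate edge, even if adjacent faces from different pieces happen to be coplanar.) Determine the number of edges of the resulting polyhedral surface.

113

A regular octahedron: V=6, E=12, F=8.
Attach a 13-gonal antiprism (V=26, E=52, F=28) along a 3-gon: merge 3 vertices and 3 edges, delete both glued faces → V=29, E=61, F=34.
Attach a 14-gonal pyramid (V=15, E=28, F=15) along a 3-gon: merge 3 vertices and 3 edges, delete both glued faces → V=41, E=86, F=47.
Attach a regular icosahedron (V=12, E=30, F=20) along a 3-gon: merge 3 vertices and 3 edges, delete both glued faces → V=50, E=113, F=65.
Check: V − E + F = 50 − 113 + 65 = 2.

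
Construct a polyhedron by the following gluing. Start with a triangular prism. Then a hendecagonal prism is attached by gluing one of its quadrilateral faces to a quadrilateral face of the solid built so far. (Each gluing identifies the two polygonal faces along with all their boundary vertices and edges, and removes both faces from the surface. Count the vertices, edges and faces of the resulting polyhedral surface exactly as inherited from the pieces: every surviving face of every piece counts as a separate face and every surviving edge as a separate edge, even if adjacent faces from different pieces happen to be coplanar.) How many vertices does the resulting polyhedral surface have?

24

A triangular prism: V=6, E=9, F=5.
Attach a hendecagonal prism (V=22, E=33, F=13) along a 4-gon: merge 4 vertices and 4 edges, delete both glued faces → V=24, E=38, F=16.
Check: V − E + F = 24 − 38 + 16 = 2.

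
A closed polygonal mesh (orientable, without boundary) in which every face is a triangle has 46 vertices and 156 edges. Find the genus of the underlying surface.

4

Every face is a triangle and each edge borders two faces, so 3F = 2·156, giving F = 104.
χ = V − E + F = 46 − 156 + 104 = -6.
For a closed orientable surface χ = 2 − 2g, so g = (2 − (-6))/2 = 4.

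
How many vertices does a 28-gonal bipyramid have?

30

A bipyramid over an n-gon has 2n triangular faces and n + 2 vertices: V = 28 + 2 = 30, E = 3·28 = 84, F = 2·28 = 56.
Check: V − E + F = 30 − 84 + 56 = 2.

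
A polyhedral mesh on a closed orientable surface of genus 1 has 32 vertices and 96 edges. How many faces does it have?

For a closed orientable surface of genus 1, χ = 2 − 2·1 = 0.
F = 0 − V + E = 0 − 32 + 96 = 64.

64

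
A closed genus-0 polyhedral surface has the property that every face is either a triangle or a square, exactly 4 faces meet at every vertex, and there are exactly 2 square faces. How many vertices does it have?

8

Let x be the number of triangles; then F = 2 + x.
Edge–face incidences: 2E = 4·2 + 3·x = 8 + 3x.
Every vertex has degree 4, so 4V = 2E.
Euler: V − E + F = 2 ⇒ (2E)/4 − E + (2 + x) = 2.
Multiply by 8: 2·(2E) − 4·(2E) + 8·(2 + x) = 16, i.e. 16 + 8x − 2·(8 + 3x) = 16.
Collecting terms: 2x = 16, so x = 8.
Then 2E = 8 + 3·8 = 32, so E = 16, V = 2E/4 = 8, F = 2 + 8 = 10.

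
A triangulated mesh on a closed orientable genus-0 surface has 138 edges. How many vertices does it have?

χ = 2 − 2·0 = 2, and every face is a triangle so 3F = 2E.
F = 2E/3 = 92. Then V = 2 + E − F = 2 + 138 − 92 = 48.

48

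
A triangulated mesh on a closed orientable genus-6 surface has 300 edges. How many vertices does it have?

χ = 2 − 2·6 = -10, and every face is a triangle so 3F = 2E.
F = 2E/3 = 200. Then V = -10 + E − F = -10 + 300 − 200 = 90.

90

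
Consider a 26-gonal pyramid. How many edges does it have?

52

A pyramid on an n-gon base has one n-gon and n triangles: V = 26 + 1 = 27, E = 2·26 = 52, F = 26 + 1 = 27.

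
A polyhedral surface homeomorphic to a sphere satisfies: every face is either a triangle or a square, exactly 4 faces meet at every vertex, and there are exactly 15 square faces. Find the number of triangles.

Let x be the number of triangles; then F = 15 + x.
Edge–face incidences: 2E = 4·15 + 3·x = 60 + 3x.
Every vertex has degree 4, so 4V = 2E.
Euler: V − E + F = 2 ⇒ (2E)/4 − E + (15 + x) = 2.
Multiply by 8: 2·(2E) − 4·(2E) + 8·(15 + x) = 16, i.e. 120 + 8x − 2·(60 + 3x) = 16.
Collecting terms: 2x = 16, so x = 8.
Then 2E = 60 + 3·8 = 84, so E = 42, V = 2E/4 = 21, F = 15 + 8 = 23.

8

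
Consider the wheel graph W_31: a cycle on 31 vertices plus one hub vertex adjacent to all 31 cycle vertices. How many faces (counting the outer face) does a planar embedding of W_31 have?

32

W_31 has V = 31 + 1 = 32 vertices and E = 2·31 = 62 edges.
By Euler's formula F = 2 − V + E = 2 − 32 + 62 = 32.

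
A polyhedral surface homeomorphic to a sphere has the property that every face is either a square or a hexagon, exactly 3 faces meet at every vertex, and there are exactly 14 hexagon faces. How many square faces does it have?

6

Let x be the number of squares; then F = 14 + x.
Edge–face incidences: 2E = 6·14 + 4·x = 84 + 4x.
Every vertex has degree 3, so 3V = 2E.
Euler: V − E + F = 2 ⇒ (2E)/3 − E + (14 + x) = 2.
Multiply by 6: 2·(2E) − 3·(2E) + 6·(14 + x) = 12, i.e. 84 + 6x − (84 + 4x) = 12.
Collecting terms: 2x = 12, so x = 6.
Then 2E = 84 + 4·6 = 108, so E = 54, V = 2E/3 = 36, F = 14 + 6 = 20.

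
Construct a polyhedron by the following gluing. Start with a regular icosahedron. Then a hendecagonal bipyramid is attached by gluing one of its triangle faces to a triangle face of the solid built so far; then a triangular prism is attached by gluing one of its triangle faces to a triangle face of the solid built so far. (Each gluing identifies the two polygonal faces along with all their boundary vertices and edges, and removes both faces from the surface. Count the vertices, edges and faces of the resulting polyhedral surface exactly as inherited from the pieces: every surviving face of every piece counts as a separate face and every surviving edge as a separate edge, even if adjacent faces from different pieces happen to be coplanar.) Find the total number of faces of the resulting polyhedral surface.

43

A regular icosahedron: V=12, E=30, F=20.
Attach a hendecagonal bipyramid (V=13, E=33, F=22) along a 3-gon: merge 3 vertices and 3 edges, delete both glued faces → V=22, E=60, F=40.
Attach a triangular prism (V=6, E=9, F=5) along a 3-gon: merge 3 vertices and 3 edges, delete both glued faces → V=25, E=66, F=43.
Check: V − E + F = 25 − 66 + 43 = 2.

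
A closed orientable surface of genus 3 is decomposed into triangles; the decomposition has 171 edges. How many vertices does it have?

53

χ = 2 − 2·3 = -4, and every face is a triangle so 3F = 2E.
F = 2E/3 = 114. Then V = -4 + E − F = -4 + 171 − 114 = 53.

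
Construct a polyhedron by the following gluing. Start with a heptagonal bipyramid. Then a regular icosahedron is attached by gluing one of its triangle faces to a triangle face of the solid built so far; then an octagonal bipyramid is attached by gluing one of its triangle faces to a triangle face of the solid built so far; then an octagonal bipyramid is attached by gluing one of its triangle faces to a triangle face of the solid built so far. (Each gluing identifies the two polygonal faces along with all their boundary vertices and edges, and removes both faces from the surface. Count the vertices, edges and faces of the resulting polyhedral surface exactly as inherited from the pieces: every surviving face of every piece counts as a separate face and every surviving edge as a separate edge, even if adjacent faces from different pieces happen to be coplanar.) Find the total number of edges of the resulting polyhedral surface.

A heptagonal bipyramid: V=9, E=21, F=14.
Attach a regular icosahedron (V=12, E=30, F=20) along a 3-gon: merge 3 vertices and 3 edges, delete both glued faces → V=18, E=48, F=32.
Attach an octagonal bipyramid (V=10, E=24, F=16) along a 3-gon: merge 3 vertices and 3 edges, delete both glued faces → V=25, E=69, F=46.
Attach an octagonal bipyramid (V=10, E=24, F=16) along a 3-gon: merge 3 vertices and 3 edges, delete both glued faces → V=32, E=90, F=60.
Check: V − E + F = 32 − 90 + 60 = 2.

90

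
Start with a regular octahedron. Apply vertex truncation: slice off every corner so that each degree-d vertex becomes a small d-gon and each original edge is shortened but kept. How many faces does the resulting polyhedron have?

14

The base solid has V = 6, E = 12, F = 8.
Truncation replaces each original edge-end by a new vertex, so V′ = 2E = 24.
Each original edge survives, and each old vertex of degree d contributes d new edges; summing degrees gives Σd = 2E, so E′ = E + 2E = 3E = 36.
Each original face survives and each original vertex becomes one new face: F′ = F + V = 14.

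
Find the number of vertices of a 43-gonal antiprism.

86

An antiprism on an n-gon has two n-gon caps and 2n triangles: V = 2·43 = 86, E = 4·43 = 172, F = 2·43 + 2 = 88.
Check: V − E + F = 86 − 172 + 88 = 2.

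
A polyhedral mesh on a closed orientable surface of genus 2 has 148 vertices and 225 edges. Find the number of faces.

75

For a closed orientable surface of genus 2, χ = 2 − 2·2 = -2.
F = -2 − V + E = -2 − 148 + 225 = 75.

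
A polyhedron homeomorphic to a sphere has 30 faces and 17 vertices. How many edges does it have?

Here V − E + F = 2.
E = V + F − (2) = 17 + 30 − (2) = 45.

45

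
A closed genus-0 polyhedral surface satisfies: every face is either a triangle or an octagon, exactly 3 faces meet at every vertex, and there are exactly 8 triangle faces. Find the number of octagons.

Let x be the number of octagons; then F = 8 + x.
Edge–face incidences: 2E = 3·8 + 8·x = 24 + 8x.
Every vertex has degree 3, so 3V = 2E.
Euler: V − E + F = 2 ⇒ (2E)/3 − E + (8 + x) = 2.
Multiply by 6: 2·(2E) − 3·(2E) + 6·(8 + x) = 12, i.e. 48 + 6x − (24 + 8x) = 12.
Collecting terms: −2x + 24 = 12, so −2x = −12, so x = 6.
Then 2E = 24 + 8·6 = 72, so E = 36, V = 2E/3 = 24, F = 8 + 6 = 14.

6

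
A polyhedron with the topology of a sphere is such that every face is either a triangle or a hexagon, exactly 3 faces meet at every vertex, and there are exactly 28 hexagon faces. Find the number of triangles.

Let x be the number of triangles; then F = 28 + x.
Edge–face incidences: 2E = 6·28 + 3·x = 168 + 3x.
Every vertex has degree 3, so 3V = 2E.
Euler: V − E + F = 2 ⇒ (2E)/3 − E + (28 + x) = 2.
Multiply by 6: 2·(2E) − 3·(2E) + 6·(28 + x) = 12, i.e. 168 + 6x − (168 + 3x) = 12.
Collecting terms: 3x = 12, so x = 4.
Then 2E = 168 + 3·4 = 180, so E = 90, V = 2E/3 = 60, F = 28 + 4 = 32.

4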